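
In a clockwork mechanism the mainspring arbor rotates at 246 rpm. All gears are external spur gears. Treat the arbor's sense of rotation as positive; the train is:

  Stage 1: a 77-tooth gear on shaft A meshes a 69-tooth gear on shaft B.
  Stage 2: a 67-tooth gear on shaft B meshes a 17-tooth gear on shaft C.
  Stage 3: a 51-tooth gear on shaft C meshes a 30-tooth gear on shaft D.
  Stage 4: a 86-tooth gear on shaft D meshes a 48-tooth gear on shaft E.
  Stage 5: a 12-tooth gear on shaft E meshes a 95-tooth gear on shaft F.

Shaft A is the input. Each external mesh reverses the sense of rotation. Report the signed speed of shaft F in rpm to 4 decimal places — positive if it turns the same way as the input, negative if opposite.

-416.2616 rpm (opposite to input, |ω| = 416.2616 rpm)

Stage 1 [77T→69T]: ω = 246.0000×77/69 = 274.5217 rpm, dir flips to −; running = −274.5217
Stage 2 [67T→17T]: ω = 274.5217×67/17 = 1081.9386 rpm, dir flips to +; running = +1081.9386
Stage 3 [51T→30T]: ω = 1081.9386×51/30 = 1839.2957 rpm, dir flips to −; running = −1839.2957
Stage 4 [86T→48T]: ω = 1839.2957×86/48 = 3295.4047 rpm, dir flips to +; running = +3295.4047
Stage 5 [12T→95T]: ω = 3295.4047×12/95 = 416.2616 rpm, dir flips to −; running = −416.2616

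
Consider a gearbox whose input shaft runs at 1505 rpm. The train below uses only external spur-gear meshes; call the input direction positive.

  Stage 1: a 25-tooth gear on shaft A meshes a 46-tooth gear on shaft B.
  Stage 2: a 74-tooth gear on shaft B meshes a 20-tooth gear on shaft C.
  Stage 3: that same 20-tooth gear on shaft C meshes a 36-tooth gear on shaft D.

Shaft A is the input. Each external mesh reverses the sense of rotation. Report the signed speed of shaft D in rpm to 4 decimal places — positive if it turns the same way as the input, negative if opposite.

Stage 1 [25T→46T]: ω = 1505.0000×25/46 = 817.9348 rpm, dir flips to −; running = −817.9348
Stage 2 [74T→20T]: ω = 817.9348×74/20 = 3026.3587 rpm, dir flips to +; running = +3026.3587
Stage 3 [20T→36T]: ω = 3026.3587×20/36 = 1681.3104 rpm, dir flips to −; running = −1681.3104

-1681.3104 rpm (opposite to input, |ω| = 1681.3104 rpm)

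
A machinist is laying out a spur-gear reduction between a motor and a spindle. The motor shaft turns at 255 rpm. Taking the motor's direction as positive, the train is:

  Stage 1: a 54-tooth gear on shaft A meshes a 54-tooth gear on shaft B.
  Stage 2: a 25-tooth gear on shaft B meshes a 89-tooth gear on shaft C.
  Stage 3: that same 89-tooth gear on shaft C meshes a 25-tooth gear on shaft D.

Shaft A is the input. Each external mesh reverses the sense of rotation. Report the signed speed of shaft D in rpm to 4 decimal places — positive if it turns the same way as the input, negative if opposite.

-255.0000 rpm (opposite to input, |ω| = 255.0000 rpm)

Stage 1 [54T→54T]: ω = 255.0000×54/54 = 255.0000 rpm, dir flips to −; running = −255.0000
Stage 2 [25T→89T]: ω = 255.0000×25/89 = 71.6292 rpm, dir flips to +; running = +71.6292
Stage 3 [89T→25T]: ω = 71.6292×89/25 = 255.0000 rpm, dir flips to −; running = −255.0000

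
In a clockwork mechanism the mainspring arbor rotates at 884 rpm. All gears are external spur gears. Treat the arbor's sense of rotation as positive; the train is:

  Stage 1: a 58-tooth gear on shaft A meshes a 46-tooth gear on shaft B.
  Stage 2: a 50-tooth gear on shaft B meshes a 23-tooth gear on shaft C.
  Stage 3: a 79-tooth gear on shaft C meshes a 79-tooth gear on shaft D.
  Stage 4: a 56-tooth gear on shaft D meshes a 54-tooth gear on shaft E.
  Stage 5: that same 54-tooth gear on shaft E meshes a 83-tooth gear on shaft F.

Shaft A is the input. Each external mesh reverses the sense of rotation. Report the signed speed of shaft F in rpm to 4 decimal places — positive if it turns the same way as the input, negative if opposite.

-1634.8373 rpm (opposite to input, |ω| = 1634.8373 rpm)

Stage 1 [58T→46T]: ω = 884.0000×58/46 = 1114.6087 rpm, dir flips to −; running = −1114.6087
Stage 2 [50T→23T]: ω = 1114.6087×50/23 = 2423.0624 rpm, dir flips to +; running = +2423.0624
Stage 3 [79T→79T]: ω = 2423.0624×79/79 = 2423.0624 rpm, dir flips to −; running = −2423.0624
Stage 4 [56T→54T]: ω = 2423.0624×56/54 = 2512.8054 rpm, dir flips to +; running = +2512.8054
Stage 5 [54T→83T]: ω = 2512.8054×54/83 = 1634.8373 rpm, dir flips to −; running = −1634.8373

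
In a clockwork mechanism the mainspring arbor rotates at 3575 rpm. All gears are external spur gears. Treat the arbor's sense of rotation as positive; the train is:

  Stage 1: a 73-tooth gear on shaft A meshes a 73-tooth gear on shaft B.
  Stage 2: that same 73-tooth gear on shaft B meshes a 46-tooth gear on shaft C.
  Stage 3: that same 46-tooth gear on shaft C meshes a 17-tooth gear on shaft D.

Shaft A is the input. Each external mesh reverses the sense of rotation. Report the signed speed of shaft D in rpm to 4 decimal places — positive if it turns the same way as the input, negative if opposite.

Stage 1 [73T→73T]: ω = 3575.0000×73/73 = 3575.0000 rpm, dir flips to −; running = −3575.0000
Stage 2 [73T→46T]: ω = 3575.0000×73/46 = 5673.3696 rpm, dir flips to +; running = +5673.3696
Stage 3 [46T→17T]: ω = 5673.3696×46/17 = 15351.4706 rpm, dir flips to −; running = −15351.4706

-15351.4706 rpm (opposite to input, |ω| = 15351.4706 rpm)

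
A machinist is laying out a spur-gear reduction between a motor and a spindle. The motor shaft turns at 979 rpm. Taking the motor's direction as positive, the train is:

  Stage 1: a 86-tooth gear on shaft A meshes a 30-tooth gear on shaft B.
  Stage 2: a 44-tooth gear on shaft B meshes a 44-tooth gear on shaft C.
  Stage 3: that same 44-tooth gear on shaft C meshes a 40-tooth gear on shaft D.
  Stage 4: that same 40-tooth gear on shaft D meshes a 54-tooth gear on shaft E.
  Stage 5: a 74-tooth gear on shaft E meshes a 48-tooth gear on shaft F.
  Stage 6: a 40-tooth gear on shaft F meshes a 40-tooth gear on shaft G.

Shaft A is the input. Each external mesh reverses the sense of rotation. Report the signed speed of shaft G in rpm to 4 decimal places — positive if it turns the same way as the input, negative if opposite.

+3525.4072 rpm (same as input, |ω| = 3525.4072 rpm)

Stage 1 [86T→30T]: ω = 979.0000×86/30 = 2806.4667 rpm, dir flips to −; running = −2806.4667
Stage 2 [44T→44T]: ω = 2806.4667×44/44 = 2806.4667 rpm, dir flips to +; running = +2806.4667
Stage 3 [44T→40T]: ω = 2806.4667×44/40 = 3087.1133 rpm, dir flips to −; running = −3087.1133
Stage 4 [40T→54T]: ω = 3087.1133×40/54 = 2286.7506 rpm, dir flips to +; running = +2286.7506
Stage 5 [74T→48T]: ω = 2286.7506×74/48 = 3525.4072 rpm, dir flips to −; running = −3525.4072
Stage 6 [40T→40T]: ω = 3525.4072×40/40 = 3525.4072 rpm, dir flips to +; running = +3525.4072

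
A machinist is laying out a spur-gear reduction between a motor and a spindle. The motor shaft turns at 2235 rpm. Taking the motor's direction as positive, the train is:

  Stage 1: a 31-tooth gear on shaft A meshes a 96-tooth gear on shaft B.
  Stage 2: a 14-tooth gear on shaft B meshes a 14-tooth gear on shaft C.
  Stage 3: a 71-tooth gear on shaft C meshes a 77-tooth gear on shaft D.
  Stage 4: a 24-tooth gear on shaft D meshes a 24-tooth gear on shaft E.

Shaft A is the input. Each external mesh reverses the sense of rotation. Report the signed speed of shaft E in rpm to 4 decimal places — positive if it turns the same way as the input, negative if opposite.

Stage 1 [31T→96T]: ω = 2235.0000×31/96 = 721.7188 rpm, dir flips to −; running = −721.7188
Stage 2 [14T→14T]: ω = 721.7188×14/14 = 721.7188 rpm, dir flips to +; running = +721.7188
Stage 3 [71T→77T]: ω = 721.7188×71/77 = 665.4809 rpm, dir flips to −; running = −665.4809
Stage 4 [24T→24T]: ω = 665.4809×24/24 = 665.4809 rpm, dir flips to +; running = +665.4809

+665.4809 rpm (same as input, |ω| = 665.4809 rpm)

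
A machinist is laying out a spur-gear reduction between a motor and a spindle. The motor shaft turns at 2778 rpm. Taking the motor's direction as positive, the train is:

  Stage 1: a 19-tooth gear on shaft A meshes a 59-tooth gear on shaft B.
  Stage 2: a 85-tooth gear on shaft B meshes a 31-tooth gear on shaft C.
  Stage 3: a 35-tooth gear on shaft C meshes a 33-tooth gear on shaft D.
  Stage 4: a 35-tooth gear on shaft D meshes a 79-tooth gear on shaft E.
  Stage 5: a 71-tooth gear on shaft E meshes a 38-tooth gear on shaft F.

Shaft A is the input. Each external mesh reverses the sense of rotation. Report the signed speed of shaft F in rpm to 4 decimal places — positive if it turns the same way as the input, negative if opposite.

Stage 1 [19T→59T]: ω = 2778.0000×19/59 = 894.6102 rpm, dir flips to −; running = −894.6102
Stage 2 [85T→31T]: ω = 894.6102×85/31 = 2452.9634 rpm, dir flips to +; running = +2452.9634
Stage 3 [35T→33T]: ω = 2452.9634×35/33 = 2601.6278 rpm, dir flips to −; running = −2601.6278
Stage 4 [35T→79T]: ω = 2601.6278×35/79 = 1152.6199 rpm, dir flips to +; running = +1152.6199
Stage 5 [71T→38T]: ω = 1152.6199×71/38 = 2153.5793 rpm, dir flips to −; running = −2153.5793

-2153.5793 rpm (opposite to input, |ω| = 2153.5793 rpm)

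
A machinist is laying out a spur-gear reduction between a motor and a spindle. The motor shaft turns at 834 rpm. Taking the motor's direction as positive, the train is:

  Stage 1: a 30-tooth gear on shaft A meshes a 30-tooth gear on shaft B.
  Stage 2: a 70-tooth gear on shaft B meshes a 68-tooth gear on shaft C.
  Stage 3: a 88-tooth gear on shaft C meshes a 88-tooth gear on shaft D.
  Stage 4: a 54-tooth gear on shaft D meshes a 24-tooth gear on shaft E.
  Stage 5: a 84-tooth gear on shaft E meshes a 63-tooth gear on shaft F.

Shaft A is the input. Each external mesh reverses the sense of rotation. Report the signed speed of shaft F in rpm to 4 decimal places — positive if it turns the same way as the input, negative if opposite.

-2575.5882 rpm (opposite to input, |ω| = 2575.5882 rpm)

Stage 1 [30T→30T]: ω = 834.0000×30/30 = 834.0000 rpm, dir flips to −; running = −834.0000
Stage 2 [70T→68T]: ω = 834.0000×70/68 = 858.5294 rpm, dir flips to +; running = +858.5294
Stage 3 [88T→88T]: ω = 858.5294×88/88 = 858.5294 rpm, dir flips to −; running = −858.5294
Stage 4 [54T→24T]: ω = 858.5294×54/24 = 1931.6912 rpm, dir flips to +; running = +1931.6912
Stage 5 [84T→63T]: ω = 1931.6912×84/63 = 2575.5882 rpm, dir flips to −; running = −2575.5882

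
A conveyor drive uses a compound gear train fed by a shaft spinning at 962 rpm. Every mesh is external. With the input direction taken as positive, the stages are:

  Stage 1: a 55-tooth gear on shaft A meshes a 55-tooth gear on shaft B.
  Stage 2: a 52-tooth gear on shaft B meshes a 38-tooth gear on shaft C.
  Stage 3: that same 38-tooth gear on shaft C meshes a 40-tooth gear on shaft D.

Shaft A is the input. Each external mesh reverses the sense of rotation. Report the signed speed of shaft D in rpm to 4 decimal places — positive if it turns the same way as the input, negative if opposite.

-1250.6000 rpm (opposite to input, |ω| = 1250.6000 rpm)

Stage 1 [55T→55T]: ω = 962.0000×55/55 = 962.0000 rpm, dir flips to −; running = −962.0000
Stage 2 [52T→38T]: ω = 962.0000×52/38 = 1316.4211 rpm, dir flips to +; running = +1316.4211
Stage 3 [38T→40T]: ω = 1316.4211×38/40 = 1250.6000 rpm, dir flips to −; running = −1250.6000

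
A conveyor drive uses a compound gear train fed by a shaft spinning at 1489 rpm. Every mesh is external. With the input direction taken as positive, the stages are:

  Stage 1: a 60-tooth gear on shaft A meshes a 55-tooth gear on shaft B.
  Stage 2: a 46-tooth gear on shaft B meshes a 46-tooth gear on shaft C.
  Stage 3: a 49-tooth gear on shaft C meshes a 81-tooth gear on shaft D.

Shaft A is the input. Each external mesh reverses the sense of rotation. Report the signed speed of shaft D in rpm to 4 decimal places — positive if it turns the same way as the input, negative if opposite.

-982.6397 rpm (opposite to input, |ω| = 982.6397 rpm)

Stage 1 [60T→55T]: ω = 1489.0000×60/55 = 1624.3636 rpm, dir flips to −; running = −1624.3636
Stage 2 [46T→46T]: ω = 1624.3636×46/46 = 1624.3636 rpm, dir flips to +; running = +1624.3636
Stage 3 [49T→81T]: ω = 1624.3636×49/81 = 982.6397 rpm, dir flips to −; running = −982.6397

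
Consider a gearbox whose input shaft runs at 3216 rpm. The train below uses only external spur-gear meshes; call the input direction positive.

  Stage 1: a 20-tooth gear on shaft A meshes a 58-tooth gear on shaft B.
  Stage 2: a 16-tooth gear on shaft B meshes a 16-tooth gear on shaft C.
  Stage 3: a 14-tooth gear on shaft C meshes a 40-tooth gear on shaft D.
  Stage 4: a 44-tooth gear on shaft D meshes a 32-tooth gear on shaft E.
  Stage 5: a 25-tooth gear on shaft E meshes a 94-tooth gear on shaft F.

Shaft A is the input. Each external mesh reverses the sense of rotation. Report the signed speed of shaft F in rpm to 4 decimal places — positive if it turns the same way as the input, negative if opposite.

-141.9387 rpm (opposite to input, |ω| = 141.9387 rpm)

Stage 1 [20T→58T]: ω = 3216.0000×20/58 = 1108.9655 rpm, dir flips to −; running = −1108.9655
Stage 2 [16T→16T]: ω = 1108.9655×16/16 = 1108.9655 rpm, dir flips to +; running = +1108.9655
Stage 3 [14T→40T]: ω = 1108.9655×14/40 = 388.1379 rpm, dir flips to −; running = −388.1379
Stage 4 [44T→32T]: ω = 388.1379×44/32 = 533.6897 rpm, dir flips to +; running = +533.6897
Stage 5 [25T→94T]: ω = 533.6897×25/94 = 141.9387 rpm, dir flips to −; running = −141.9387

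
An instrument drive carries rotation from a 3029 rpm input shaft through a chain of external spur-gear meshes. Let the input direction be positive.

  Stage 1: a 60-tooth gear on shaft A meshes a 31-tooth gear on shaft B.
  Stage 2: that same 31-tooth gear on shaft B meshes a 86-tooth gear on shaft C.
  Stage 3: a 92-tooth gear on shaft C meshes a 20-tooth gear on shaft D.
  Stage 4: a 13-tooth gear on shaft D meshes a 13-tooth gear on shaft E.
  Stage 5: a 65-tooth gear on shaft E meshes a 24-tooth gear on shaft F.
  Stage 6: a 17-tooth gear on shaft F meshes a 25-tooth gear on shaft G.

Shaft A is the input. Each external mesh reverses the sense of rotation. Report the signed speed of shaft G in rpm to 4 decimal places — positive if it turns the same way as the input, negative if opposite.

Stage 1 [60T→31T]: ω = 3029.0000×60/31 = 5862.5806 rpm, dir flips to −; running = −5862.5806
Stage 2 [31T→86T]: ω = 5862.5806×31/86 = 2113.2558 rpm, dir flips to +; running = +2113.2558
Stage 3 [92T→20T]: ω = 2113.2558×92/20 = 9720.9767 rpm, dir flips to −; running = −9720.9767
Stage 4 [13T→13T]: ω = 9720.9767×13/13 = 9720.9767 rpm, dir flips to +; running = +9720.9767
Stage 5 [65T→24T]: ω = 9720.9767×65/24 = 26327.6453 rpm, dir flips to −; running = −26327.6453
Stage 6 [17T→25T]: ω = 26327.6453×17/25 = 17902.7988 rpm, dir flips to +; running = +17902.7988

+17902.7988 rpm (same as input, |ω| = 17902.7988 rpm)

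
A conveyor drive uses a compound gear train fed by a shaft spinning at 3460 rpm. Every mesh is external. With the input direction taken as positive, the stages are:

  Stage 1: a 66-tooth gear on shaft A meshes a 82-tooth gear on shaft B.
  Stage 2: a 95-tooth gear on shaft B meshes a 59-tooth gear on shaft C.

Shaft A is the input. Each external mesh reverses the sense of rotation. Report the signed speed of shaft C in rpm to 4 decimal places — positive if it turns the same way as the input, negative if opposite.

+4484.1257 rpm (same as input, |ω| = 4484.1257 rpm)

Stage 1 [66T→82T]: ω = 3460.0000×66/82 = 2784.8780 rpm, dir flips to −; running = −2784.8780
Stage 2 [95T→59T]: ω = 2784.8780×95/59 = 4484.1257 rpm, dir flips to +; running = +4484.1257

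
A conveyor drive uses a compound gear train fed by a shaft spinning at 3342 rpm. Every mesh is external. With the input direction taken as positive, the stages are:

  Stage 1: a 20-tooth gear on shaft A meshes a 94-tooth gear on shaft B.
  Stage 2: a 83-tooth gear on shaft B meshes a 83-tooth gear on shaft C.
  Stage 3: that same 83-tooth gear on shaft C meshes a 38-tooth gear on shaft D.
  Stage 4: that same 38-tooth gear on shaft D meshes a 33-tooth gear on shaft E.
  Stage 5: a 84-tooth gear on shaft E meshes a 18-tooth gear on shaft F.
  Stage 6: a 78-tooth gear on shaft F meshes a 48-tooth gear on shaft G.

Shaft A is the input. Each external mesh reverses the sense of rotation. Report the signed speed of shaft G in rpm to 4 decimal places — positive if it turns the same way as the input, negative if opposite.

Stage 1 [20T→94T]: ω = 3342.0000×20/94 = 711.0638 rpm, dir flips to −; running = −711.0638
Stage 2 [83T→83T]: ω = 711.0638×83/83 = 711.0638 rpm, dir flips to +; running = +711.0638
Stage 3 [83T→38T]: ω = 711.0638×83/38 = 1553.1131 rpm, dir flips to −; running = −1553.1131
Stage 4 [38T→33T]: ω = 1553.1131×38/33 = 1788.4333 rpm, dir flips to +; running = +1788.4333
Stage 5 [84T→18T]: ω = 1788.4333×84/18 = 8346.0219 rpm, dir flips to −; running = −8346.0219
Stage 6 [78T→48T]: ω = 8346.0219×78/48 = 13562.2856 rpm, dir flips to +; running = +13562.2856

+13562.2856 rpm (same as input, |ω| = 13562.2856 rpm)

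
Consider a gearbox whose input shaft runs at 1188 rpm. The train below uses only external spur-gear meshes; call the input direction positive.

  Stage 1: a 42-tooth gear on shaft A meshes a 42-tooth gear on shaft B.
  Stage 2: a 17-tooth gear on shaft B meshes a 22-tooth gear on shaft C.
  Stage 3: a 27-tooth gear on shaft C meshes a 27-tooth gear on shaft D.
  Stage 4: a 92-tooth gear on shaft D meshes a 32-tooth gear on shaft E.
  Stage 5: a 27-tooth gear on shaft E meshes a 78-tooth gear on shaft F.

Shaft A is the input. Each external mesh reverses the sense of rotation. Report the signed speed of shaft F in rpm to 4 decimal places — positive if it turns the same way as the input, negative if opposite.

-913.5865 rpm (opposite to input, |ω| = 913.5865 rpm)

Stage 1 [42T→42T]: ω = 1188.0000×42/42 = 1188.0000 rpm, dir flips to −; running = −1188.0000
Stage 2 [17T→22T]: ω = 1188.0000×17/22 = 918.0000 rpm, dir flips to +; running = +918.0000
Stage 3 [27T→27T]: ω = 918.0000×27/27 = 918.0000 rpm, dir flips to −; running = −918.0000
Stage 4 [92T→32T]: ω = 918.0000×92/32 = 2639.2500 rpm, dir flips to +; running = +2639.2500
Stage 5 [27T→78T]: ω = 2639.2500×27/78 = 913.5865 rpm, dir flips to −; running = −913.5865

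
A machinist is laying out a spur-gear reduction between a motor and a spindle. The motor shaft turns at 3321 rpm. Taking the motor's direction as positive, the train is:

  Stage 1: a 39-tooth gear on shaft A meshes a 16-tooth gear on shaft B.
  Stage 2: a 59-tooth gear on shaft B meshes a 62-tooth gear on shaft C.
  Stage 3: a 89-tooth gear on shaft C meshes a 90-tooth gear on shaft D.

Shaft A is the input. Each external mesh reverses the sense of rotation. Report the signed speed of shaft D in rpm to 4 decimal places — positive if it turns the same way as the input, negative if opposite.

-7617.6553 rpm (opposite to input, |ω| = 7617.6553 rpm)

Stage 1 [39T→16T]: ω = 3321.0000×39/16 = 8094.9375 rpm, dir flips to −; running = −8094.9375
Stage 2 [59T→62T]: ω = 8094.9375×59/62 = 7703.2470 rpm, dir flips to +; running = +7703.2470
Stage 3 [89T→90T]: ω = 7703.2470×89/90 = 7617.6553 rpm, dir flips to −; running = −7617.6553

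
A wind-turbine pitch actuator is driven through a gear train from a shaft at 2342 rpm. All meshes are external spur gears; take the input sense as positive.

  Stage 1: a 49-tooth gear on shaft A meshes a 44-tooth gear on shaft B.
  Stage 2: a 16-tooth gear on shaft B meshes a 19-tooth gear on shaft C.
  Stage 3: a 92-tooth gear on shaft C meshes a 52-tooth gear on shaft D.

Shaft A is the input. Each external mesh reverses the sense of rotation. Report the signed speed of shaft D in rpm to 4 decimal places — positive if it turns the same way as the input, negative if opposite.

-3885.8064 rpm (opposite to input, |ω| = 3885.8064 rpm)

Stage 1 [49T→44T]: ω = 2342.0000×49/44 = 2608.1364 rpm, dir flips to −; running = −2608.1364
Stage 2 [16T→19T]: ω = 2608.1364×16/19 = 2196.3254 rpm, dir flips to +; running = +2196.3254
Stage 3 [92T→52T]: ω = 2196.3254×92/52 = 3885.8064 rpm, dir flips to −; running = −3885.8064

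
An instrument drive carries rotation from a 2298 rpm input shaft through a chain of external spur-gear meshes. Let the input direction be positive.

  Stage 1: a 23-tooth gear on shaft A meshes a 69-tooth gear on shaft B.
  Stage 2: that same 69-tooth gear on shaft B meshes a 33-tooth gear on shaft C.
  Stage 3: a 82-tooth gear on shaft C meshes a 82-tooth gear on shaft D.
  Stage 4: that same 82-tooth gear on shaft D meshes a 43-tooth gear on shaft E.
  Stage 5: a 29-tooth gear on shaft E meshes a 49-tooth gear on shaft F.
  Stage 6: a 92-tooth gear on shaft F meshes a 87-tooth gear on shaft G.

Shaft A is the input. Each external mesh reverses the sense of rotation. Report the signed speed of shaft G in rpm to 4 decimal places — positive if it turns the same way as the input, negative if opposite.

Stage 1 [23T→69T]: ω = 2298.0000×23/69 = 766.0000 rpm, dir flips to −; running = −766.0000
Stage 2 [69T→33T]: ω = 766.0000×69/33 = 1601.6364 rpm, dir flips to +; running = +1601.6364
Stage 3 [82T→82T]: ω = 1601.6364×82/82 = 1601.6364 rpm, dir flips to −; running = −1601.6364
Stage 4 [82T→43T]: ω = 1601.6364×82/43 = 3054.2833 rpm, dir flips to +; running = +3054.2833
Stage 5 [29T→49T]: ω = 3054.2833×29/49 = 1807.6371 rpm, dir flips to −; running = −1807.6371
Stage 6 [92T→87T]: ω = 1807.6371×92/87 = 1911.5242 rpm, dir flips to +; running = +1911.5242

+1911.5242 rpm (same as input, |ω| = 1911.5242 rpm)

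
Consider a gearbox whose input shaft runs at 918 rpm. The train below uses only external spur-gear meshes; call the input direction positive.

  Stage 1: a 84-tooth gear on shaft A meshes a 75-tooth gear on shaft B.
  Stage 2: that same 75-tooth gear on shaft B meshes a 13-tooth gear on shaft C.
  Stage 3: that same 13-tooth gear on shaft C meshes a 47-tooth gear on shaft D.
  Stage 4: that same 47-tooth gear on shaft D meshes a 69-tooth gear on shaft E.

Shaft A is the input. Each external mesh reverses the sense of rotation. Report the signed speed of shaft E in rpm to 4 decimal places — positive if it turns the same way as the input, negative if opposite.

+1117.5652 rpm (same as input, |ω| = 1117.5652 rpm)

Stage 1 [84T→75T]: ω = 918.0000×84/75 = 1028.1600 rpm, dir flips to −; running = −1028.1600
Stage 2 [75T→13T]: ω = 1028.1600×75/13 = 5931.6923 rpm, dir flips to +; running = +5931.6923
Stage 3 [13T→47T]: ω = 5931.6923×13/47 = 1640.6809 rpm, dir flips to −; running = −1640.6809
Stage 4 [47T→69T]: ω = 1640.6809×47/69 = 1117.5652 rpm, dir flips to +; running = +1117.5652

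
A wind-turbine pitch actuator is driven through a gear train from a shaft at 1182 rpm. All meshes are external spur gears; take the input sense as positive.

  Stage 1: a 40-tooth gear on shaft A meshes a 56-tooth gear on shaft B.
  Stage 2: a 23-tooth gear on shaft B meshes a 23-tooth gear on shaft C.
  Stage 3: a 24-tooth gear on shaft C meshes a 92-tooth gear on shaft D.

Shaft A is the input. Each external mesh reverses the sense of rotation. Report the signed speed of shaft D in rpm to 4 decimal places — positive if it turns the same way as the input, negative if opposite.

-220.2484 rpm (opposite to input, |ω| = 220.2484 rpm)

Stage 1 [40T→56T]: ω = 1182.0000×40/56 = 844.2857 rpm, dir flips to −; running = −844.2857
Stage 2 [23T→23T]: ω = 844.2857×23/23 = 844.2857 rpm, dir flips to +; running = +844.2857
Stage 3 [24T→92T]: ω = 844.2857×24/92 = 220.2484 rpm, dir flips to −; running = −220.2484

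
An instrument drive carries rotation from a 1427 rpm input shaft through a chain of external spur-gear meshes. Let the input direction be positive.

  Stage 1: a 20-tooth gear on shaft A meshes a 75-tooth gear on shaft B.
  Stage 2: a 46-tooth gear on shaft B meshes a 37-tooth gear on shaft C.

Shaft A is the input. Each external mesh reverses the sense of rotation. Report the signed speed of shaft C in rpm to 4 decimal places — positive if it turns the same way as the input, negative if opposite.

+473.0955 rpm (same as input, |ω| = 473.0955 rpm)

Stage 1 [20T→75T]: ω = 1427.0000×20/75 = 380.5333 rpm, dir flips to −; running = −380.5333
Stage 2 [46T→37T]: ω = 380.5333×46/37 = 473.0955 rpm, dir flips to +; running = +473.0955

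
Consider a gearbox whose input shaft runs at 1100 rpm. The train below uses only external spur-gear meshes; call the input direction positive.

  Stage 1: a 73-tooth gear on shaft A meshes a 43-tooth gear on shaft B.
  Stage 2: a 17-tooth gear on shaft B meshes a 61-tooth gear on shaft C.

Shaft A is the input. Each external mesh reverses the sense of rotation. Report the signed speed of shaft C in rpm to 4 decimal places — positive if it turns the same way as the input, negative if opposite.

Stage 1 [73T→43T]: ω = 1100.0000×73/43 = 1867.4419 rpm, dir flips to −; running = −1867.4419
Stage 2 [17T→61T]: ω = 1867.4419×17/61 = 520.4346 rpm, dir flips to +; running = +520.4346

+520.4346 rpm (same as input, |ω| = 520.4346 rpm)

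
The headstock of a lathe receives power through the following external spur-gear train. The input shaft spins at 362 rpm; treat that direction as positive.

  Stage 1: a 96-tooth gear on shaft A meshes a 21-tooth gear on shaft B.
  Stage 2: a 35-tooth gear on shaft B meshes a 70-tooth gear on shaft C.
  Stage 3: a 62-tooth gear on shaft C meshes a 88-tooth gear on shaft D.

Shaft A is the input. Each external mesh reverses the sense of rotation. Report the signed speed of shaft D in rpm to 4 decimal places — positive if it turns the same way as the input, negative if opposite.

Stage 1 [96T→21T]: ω = 362.0000×96/21 = 1654.8571 rpm, dir flips to −; running = −1654.8571
Stage 2 [35T→70T]: ω = 1654.8571×35/70 = 827.4286 rpm, dir flips to +; running = +827.4286
Stage 3 [62T→88T]: ω = 827.4286×62/88 = 582.9610 rpm, dir flips to −; running = −582.9610

-582.9610 rpm (opposite to input, |ω| = 582.9610 rpm)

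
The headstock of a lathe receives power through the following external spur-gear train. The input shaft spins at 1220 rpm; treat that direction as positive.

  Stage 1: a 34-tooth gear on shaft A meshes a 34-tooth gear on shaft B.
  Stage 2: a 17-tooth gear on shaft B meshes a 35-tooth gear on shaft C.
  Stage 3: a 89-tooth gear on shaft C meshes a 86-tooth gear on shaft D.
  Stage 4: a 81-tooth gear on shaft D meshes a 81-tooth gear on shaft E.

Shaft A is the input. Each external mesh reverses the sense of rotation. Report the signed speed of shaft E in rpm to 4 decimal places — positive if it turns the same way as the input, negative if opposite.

Stage 1 [34T→34T]: ω = 1220.0000×34/34 = 1220.0000 rpm, dir flips to −; running = −1220.0000
Stage 2 [17T→35T]: ω = 1220.0000×17/35 = 592.5714 rpm, dir flips to +; running = +592.5714
Stage 3 [89T→86T]: ω = 592.5714×89/86 = 613.2425 rpm, dir flips to −; running = −613.2425
Stage 4 [81T→81T]: ω = 613.2425×81/81 = 613.2425 rpm, dir flips to +; running = +613.2425

+613.2425 rpm (same as input, |ω| = 613.2425 rpm)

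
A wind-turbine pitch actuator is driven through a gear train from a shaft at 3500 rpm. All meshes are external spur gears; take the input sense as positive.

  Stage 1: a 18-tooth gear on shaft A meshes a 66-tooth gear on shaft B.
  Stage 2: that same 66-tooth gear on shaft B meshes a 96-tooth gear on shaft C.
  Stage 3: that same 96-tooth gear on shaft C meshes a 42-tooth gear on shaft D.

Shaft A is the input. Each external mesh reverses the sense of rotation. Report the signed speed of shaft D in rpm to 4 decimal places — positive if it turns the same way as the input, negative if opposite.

-1500.0000 rpm (opposite to input, |ω| = 1500.0000 rpm)

Stage 1 [18T→66T]: ω = 3500.0000×18/66 = 954.5455 rpm, dir flips to −; running = −954.5455
Stage 2 [66T→96T]: ω = 954.5455×66/96 = 656.2500 rpm, dir flips to +; running = +656.2500
Stage 3 [96T→42T]: ω = 656.2500×96/42 = 1500.0000 rpm, dir flips to −; running = −1500.0000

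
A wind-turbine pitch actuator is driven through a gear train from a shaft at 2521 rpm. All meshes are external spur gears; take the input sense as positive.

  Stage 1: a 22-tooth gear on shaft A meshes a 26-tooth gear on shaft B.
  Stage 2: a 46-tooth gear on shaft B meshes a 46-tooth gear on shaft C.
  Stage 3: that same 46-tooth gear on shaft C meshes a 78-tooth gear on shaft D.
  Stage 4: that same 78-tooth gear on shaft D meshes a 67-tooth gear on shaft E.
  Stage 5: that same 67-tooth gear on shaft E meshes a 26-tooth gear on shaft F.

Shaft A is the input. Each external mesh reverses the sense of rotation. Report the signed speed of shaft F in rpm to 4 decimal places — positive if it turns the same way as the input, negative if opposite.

Stage 1 [22T→26T]: ω = 2521.0000×22/26 = 2133.1538 rpm, dir flips to −; running = −2133.1538
Stage 2 [46T→46T]: ω = 2133.1538×46/46 = 2133.1538 rpm, dir flips to +; running = +2133.1538
Stage 3 [46T→78T]: ω = 2133.1538×46/78 = 1258.0138 rpm, dir flips to −; running = −1258.0138
Stage 4 [78T→67T]: ω = 1258.0138×78/67 = 1464.5534 rpm, dir flips to +; running = +1464.5534
Stage 5 [67T→26T]: ω = 1464.5534×67/26 = 3774.0414 rpm, dir flips to −; running = −3774.0414

-3774.0414 rpm (opposite to input, |ω| = 3774.0414 rpm)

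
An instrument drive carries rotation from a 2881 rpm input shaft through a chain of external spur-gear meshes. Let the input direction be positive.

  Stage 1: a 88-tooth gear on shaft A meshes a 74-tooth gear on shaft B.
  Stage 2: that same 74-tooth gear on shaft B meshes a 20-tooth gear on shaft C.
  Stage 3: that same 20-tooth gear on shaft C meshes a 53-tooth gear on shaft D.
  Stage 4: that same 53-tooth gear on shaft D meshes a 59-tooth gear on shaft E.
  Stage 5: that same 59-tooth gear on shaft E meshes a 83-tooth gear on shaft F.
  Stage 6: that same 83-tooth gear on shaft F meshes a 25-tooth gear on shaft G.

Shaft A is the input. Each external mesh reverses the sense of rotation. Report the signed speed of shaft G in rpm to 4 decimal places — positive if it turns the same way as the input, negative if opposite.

Stage 1 [88T→74T]: ω = 2881.0000×88/74 = 3426.0541 rpm, dir flips to −; running = −3426.0541
Stage 2 [74T→20T]: ω = 3426.0541×74/20 = 12676.4000 rpm, dir flips to +; running = +12676.4000
Stage 3 [20T→53T]: ω = 12676.4000×20/53 = 4783.5472 rpm, dir flips to −; running = −4783.5472
Stage 4 [53T→59T]: ω = 4783.5472×53/59 = 4297.0847 rpm, dir flips to +; running = +4297.0847
Stage 5 [59T→83T]: ω = 4297.0847×59/83 = 3054.5542 rpm, dir flips to −; running = −3054.5542
Stage 6 [83T→25T]: ω = 3054.5542×83/25 = 10141.1200 rpm, dir flips to +; running = +10141.1200

+10141.1200 rpm (same as input, |ω| = 10141.1200 rpm)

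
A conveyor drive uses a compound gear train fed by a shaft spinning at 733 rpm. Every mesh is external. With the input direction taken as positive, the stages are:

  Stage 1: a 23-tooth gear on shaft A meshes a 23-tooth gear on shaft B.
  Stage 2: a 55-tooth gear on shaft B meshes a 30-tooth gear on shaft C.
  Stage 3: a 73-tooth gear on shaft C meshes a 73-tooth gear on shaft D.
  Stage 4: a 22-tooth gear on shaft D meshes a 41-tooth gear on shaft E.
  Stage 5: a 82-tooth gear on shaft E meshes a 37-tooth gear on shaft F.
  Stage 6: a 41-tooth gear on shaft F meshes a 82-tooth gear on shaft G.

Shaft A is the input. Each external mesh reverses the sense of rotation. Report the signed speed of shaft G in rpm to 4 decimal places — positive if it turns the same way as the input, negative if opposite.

+799.0360 rpm (same as input, |ω| = 799.0360 rpm)

Stage 1 [23T→23T]: ω = 733.0000×23/23 = 733.0000 rpm, dir flips to −; running = −733.0000
Stage 2 [55T→30T]: ω = 733.0000×55/30 = 1343.8333 rpm, dir flips to +; running = +1343.8333
Stage 3 [73T→73T]: ω = 1343.8333×73/73 = 1343.8333 rpm, dir flips to −; running = −1343.8333
Stage 4 [22T→41T]: ω = 1343.8333×22/41 = 721.0813 rpm, dir flips to +; running = +721.0813
Stage 5 [82T→37T]: ω = 721.0813×82/37 = 1598.0721 rpm, dir flips to −; running = −1598.0721
Stage 6 [41T→82T]: ω = 1598.0721×41/82 = 799.0360 rpm, dir flips to +; running = +799.0360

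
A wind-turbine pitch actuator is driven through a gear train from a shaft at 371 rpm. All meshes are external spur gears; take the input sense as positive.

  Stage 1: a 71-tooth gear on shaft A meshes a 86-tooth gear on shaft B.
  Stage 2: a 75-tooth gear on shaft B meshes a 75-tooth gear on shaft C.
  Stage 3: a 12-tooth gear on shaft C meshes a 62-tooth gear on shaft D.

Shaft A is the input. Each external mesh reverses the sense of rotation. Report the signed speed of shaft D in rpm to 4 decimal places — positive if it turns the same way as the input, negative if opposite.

-59.2821 rpm (opposite to input, |ω| = 59.2821 rpm)

Stage 1 [71T→86T]: ω = 371.0000×71/86 = 306.2907 rpm, dir flips to −; running = −306.2907
Stage 2 [75T→75T]: ω = 306.2907×75/75 = 306.2907 rpm, dir flips to +; running = +306.2907
Stage 3 [12T→62T]: ω = 306.2907×12/62 = 59.2821 rpm, dir flips to −; running = −59.2821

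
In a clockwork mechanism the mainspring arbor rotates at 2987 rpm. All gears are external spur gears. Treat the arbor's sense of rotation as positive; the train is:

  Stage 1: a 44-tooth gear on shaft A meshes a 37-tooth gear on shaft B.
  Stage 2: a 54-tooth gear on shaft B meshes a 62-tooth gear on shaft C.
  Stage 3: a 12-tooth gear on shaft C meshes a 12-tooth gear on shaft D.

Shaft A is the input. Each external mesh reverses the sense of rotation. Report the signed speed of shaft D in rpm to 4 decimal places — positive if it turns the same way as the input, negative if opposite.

Stage 1 [44T→37T]: ω = 2987.0000×44/37 = 3552.1081 rpm, dir flips to −; running = −3552.1081
Stage 2 [54T→62T]: ω = 3552.1081×54/62 = 3093.7716 rpm, dir flips to +; running = +3093.7716
Stage 3 [12T→12T]: ω = 3093.7716×12/12 = 3093.7716 rpm, dir flips to −; running = −3093.7716

-3093.7716 rpm (opposite to input, |ω| = 3093.7716 rpm)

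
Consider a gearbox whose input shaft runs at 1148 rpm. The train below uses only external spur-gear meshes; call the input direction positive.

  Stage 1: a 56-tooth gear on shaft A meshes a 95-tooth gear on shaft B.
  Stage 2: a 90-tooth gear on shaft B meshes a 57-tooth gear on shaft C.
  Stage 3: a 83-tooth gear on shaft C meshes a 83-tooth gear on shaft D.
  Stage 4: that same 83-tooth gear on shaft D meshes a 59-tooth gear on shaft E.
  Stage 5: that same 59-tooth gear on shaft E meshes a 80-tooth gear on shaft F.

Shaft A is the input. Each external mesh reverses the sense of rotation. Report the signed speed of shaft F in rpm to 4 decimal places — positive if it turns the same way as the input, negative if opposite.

-1108.5673 rpm (opposite to input, |ω| = 1108.5673 rpm)

Stage 1 [56T→95T]: ω = 1148.0000×56/95 = 676.7158 rpm, dir flips to −; running = −676.7158
Stage 2 [90T→57T]: ω = 676.7158×90/57 = 1068.4986 rpm, dir flips to +; running = +1068.4986
Stage 3 [83T→83T]: ω = 1068.4986×83/83 = 1068.4986 rpm, dir flips to −; running = −1068.4986
Stage 4 [83T→59T]: ω = 1068.4986×83/59 = 1503.1421 rpm, dir flips to +; running = +1503.1421
Stage 5 [59T→80T]: ω = 1503.1421×59/80 = 1108.5673 rpm, dir flips to −; running = −1108.5673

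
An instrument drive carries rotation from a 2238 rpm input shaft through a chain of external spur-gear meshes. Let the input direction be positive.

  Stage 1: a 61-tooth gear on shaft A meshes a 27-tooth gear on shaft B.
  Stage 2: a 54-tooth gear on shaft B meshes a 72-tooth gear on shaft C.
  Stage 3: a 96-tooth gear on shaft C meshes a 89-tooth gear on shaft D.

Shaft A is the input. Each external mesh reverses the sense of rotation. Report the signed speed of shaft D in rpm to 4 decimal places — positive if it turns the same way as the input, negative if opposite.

-4090.4270 rpm (opposite to input, |ω| = 4090.4270 rpm)

Stage 1 [61T→27T]: ω = 2238.0000×61/27 = 5056.2222 rpm, dir flips to −; running = −5056.2222
Stage 2 [54T→72T]: ω = 5056.2222×54/72 = 3792.1667 rpm, dir flips to +; running = +3792.1667
Stage 3 [96T→89T]: ω = 3792.1667×96/89 = 4090.4270 rpm, dir flips to −; running = −4090.4270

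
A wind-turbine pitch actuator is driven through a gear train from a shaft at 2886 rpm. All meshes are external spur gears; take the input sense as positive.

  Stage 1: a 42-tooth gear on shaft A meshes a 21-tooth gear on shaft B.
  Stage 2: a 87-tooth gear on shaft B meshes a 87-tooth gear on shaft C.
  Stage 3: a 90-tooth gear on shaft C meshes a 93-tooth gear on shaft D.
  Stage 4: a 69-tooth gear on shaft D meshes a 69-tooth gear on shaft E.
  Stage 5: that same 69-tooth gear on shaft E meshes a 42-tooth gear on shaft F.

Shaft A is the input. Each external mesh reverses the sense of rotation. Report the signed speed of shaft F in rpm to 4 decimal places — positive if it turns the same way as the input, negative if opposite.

Stage 1 [42T→21T]: ω = 2886.0000×42/21 = 5772.0000 rpm, dir flips to −; running = −5772.0000
Stage 2 [87T→87T]: ω = 5772.0000×87/87 = 5772.0000 rpm, dir flips to +; running = +5772.0000
Stage 3 [90T→93T]: ω = 5772.0000×90/93 = 5585.8065 rpm, dir flips to −; running = −5585.8065
Stage 4 [69T→69T]: ω = 5585.8065×69/69 = 5585.8065 rpm, dir flips to +; running = +5585.8065
Stage 5 [69T→42T]: ω = 5585.8065×69/42 = 9176.6820 rpm, dir flips to −; running = −9176.6820

-9176.6820 rpm (opposite to input, |ω| = 9176.6820 rpm)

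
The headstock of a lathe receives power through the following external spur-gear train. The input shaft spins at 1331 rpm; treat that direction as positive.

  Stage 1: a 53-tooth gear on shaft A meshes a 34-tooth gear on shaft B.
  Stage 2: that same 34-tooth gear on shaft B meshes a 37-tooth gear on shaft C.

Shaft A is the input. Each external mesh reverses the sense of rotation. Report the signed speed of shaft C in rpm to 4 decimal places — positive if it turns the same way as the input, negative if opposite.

Stage 1 [53T→34T]: ω = 1331.0000×53/34 = 2074.7941 rpm, dir flips to −; running = −2074.7941
Stage 2 [34T→37T]: ω = 2074.7941×34/37 = 1906.5676 rpm, dir flips to +; running = +1906.5676

+1906.5676 rpm (same as input, |ω| = 1906.5676 rpm)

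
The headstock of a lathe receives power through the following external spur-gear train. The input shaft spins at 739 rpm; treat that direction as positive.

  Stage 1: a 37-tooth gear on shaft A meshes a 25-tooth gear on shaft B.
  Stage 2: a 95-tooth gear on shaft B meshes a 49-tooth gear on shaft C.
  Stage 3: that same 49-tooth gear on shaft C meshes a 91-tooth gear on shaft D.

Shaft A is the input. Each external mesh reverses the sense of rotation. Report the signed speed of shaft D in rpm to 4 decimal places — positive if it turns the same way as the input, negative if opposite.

Stage 1 [37T→25T]: ω = 739.0000×37/25 = 1093.7200 rpm, dir flips to −; running = −1093.7200
Stage 2 [95T→49T]: ω = 1093.7200×95/49 = 2120.4776 rpm, dir flips to +; running = +2120.4776
Stage 3 [49T→91T]: ω = 2120.4776×49/91 = 1141.7956 rpm, dir flips to −; running = −1141.7956

-1141.7956 rpm (opposite to input, |ω| = 1141.7956 rpm)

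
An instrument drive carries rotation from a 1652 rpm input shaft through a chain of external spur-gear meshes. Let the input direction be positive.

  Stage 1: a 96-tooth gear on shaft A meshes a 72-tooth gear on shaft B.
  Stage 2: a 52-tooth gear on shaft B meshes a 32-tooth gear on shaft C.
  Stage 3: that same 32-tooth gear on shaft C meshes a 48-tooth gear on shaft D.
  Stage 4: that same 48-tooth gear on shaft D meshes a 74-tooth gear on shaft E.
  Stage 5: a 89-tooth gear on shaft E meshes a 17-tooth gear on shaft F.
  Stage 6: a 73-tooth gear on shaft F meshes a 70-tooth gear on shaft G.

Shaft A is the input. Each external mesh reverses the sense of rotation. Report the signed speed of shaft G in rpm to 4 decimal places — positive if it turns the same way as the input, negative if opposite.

+8450.5759 rpm (same as input, |ω| = 8450.5759 rpm)

Stage 1 [96T→72T]: ω = 1652.0000×96/72 = 2202.6667 rpm, dir flips to −; running = −2202.6667
Stage 2 [52T→32T]: ω = 2202.6667×52/32 = 3579.3333 rpm, dir flips to +; running = +3579.3333
Stage 3 [32T→48T]: ω = 3579.3333×32/48 = 2386.2222 rpm, dir flips to −; running = −2386.2222
Stage 4 [48T→74T]: ω = 2386.2222×48/74 = 1547.8198 rpm, dir flips to +; running = +1547.8198
Stage 5 [89T→17T]: ω = 1547.8198×89/17 = 8103.2920 rpm, dir flips to −; running = −8103.2920
Stage 6 [73T→70T]: ω = 8103.2920×73/70 = 8450.5759 rpm, dir flips to +; running = +8450.5759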